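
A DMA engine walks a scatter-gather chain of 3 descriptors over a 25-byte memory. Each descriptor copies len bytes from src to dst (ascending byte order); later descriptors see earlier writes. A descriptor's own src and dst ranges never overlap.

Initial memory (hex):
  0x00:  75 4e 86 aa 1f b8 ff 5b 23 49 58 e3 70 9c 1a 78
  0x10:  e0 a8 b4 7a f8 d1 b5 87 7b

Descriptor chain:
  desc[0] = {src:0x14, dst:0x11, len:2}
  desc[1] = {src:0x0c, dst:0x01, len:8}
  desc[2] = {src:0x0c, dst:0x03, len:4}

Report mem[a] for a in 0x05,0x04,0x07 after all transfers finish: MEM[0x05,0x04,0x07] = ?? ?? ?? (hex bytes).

MEM[0x05,0x04,0x07] = 1a 9c d1

[0] 0x14->0x11 len=2 : f8 d1
[1] 0x0c->0x01 len=8 : 70 9c 1a 78 e0 f8 d1 7a
[2] 0x0c->0x03 len=4 : 70 9c 1a 78
query mem[0x05]=0x1a, mem[0x04]=0x9c, mem[0x07]=0xd1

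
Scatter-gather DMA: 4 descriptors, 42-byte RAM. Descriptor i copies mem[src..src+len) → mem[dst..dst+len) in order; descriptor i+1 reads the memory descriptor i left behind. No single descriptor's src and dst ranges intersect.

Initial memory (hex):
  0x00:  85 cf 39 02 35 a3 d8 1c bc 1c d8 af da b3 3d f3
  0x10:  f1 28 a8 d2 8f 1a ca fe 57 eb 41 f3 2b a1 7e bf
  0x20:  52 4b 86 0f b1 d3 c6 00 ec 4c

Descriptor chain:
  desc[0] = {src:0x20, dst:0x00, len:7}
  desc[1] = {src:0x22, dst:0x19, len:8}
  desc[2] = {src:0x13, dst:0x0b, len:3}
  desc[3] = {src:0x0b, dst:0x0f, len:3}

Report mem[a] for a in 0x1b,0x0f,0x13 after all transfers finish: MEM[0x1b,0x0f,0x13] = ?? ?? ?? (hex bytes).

D0: mem[0x00..0x06] <- [52 4b 86 0f b1 d3 c6]
D1: mem[0x19..0x20] <- [86 0f b1 d3 c6 00 ec 4c]
D2: mem[0x0b..0x0d] <- [d2 8f 1a]
D3: mem[0x0f..0x11] <- [d2 8f 1a]
query mem[0x1b]=0xb1, mem[0x0f]=0xd2, mem[0x13]=0xd2

MEM[0x1b,0x0f,0x13] = b1 d2 d2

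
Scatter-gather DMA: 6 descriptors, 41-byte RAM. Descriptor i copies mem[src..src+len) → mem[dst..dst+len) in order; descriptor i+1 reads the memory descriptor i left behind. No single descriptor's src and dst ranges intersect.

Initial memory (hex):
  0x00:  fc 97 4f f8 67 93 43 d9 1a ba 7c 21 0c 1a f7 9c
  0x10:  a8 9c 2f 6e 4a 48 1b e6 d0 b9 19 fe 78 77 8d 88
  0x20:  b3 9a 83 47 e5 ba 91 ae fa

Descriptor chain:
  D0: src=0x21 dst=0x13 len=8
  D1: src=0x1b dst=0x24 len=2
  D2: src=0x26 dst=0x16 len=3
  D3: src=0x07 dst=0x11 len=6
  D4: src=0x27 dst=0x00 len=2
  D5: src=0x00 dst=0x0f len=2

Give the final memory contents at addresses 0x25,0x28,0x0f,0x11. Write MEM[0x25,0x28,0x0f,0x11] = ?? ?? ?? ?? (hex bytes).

MEM[0x25,0x28,0x0f,0x11] = 78 fa ae d9

#0 dst[0x13+8] := {0x9a,0x83,0x47,0xe5,0xba,0x91,0xae,0xfa}
#1 dst[0x24+2] := {0xfe,0x78}
#2 dst[0x16+3] := {0x91,0xae,0xfa}
#3 dst[0x11+6] := {0xd9,0x1a,0xba,0x7c,0x21,0x0c}
#4 dst[0x00+2] := {0xae,0xfa}
#5 dst[0x0f+2] := {0xae,0xfa}
query mem[0x25]=0x78, mem[0x28]=0xfa, mem[0x0f]=0xae, mem[0x11]=0xd9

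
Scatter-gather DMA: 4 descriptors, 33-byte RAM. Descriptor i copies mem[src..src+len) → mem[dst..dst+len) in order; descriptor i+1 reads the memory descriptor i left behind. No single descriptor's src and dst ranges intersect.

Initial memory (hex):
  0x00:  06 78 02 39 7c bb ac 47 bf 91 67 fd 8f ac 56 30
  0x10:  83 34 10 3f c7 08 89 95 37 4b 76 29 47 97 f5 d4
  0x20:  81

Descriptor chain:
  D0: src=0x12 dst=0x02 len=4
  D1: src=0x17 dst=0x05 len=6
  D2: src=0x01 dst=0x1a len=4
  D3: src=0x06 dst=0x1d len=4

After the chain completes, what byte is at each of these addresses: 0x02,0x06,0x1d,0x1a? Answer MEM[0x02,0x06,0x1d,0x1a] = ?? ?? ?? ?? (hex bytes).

D0: mem[0x02..0x05] <- [10 3f c7 08]
D1: mem[0x05..0x0a] <- [95 37 4b 76 29 47]
D2: mem[0x1a..0x1d] <- [78 10 3f c7]
D3: mem[0x1d..0x20] <- [37 4b 76 29]
query mem[0x02]=0x10, mem[0x06]=0x37, mem[0x1d]=0x37, mem[0x1a]=0x78

MEM[0x02,0x06,0x1d,0x1a] = 10 37 37 78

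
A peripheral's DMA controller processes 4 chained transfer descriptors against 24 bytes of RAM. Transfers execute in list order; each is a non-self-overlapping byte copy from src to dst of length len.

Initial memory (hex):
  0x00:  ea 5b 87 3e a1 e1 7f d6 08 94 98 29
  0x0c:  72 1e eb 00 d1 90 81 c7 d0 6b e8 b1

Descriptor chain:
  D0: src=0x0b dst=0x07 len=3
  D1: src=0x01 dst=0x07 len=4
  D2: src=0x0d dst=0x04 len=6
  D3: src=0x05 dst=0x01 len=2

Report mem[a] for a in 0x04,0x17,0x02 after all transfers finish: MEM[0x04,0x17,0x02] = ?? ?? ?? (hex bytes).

MEM[0x04,0x17,0x02] = 1e b1 00

D0: mem[0x07..0x09] <- [29 72 1e]
D1: mem[0x07..0x0a] <- [5b 87 3e a1]
D2: mem[0x04..0x09] <- [1e eb 00 d1 90 81]
D3: mem[0x01..0x02] <- [eb 00]
query mem[0x04]=0x1e, mem[0x17]=0xb1, mem[0x02]=0x00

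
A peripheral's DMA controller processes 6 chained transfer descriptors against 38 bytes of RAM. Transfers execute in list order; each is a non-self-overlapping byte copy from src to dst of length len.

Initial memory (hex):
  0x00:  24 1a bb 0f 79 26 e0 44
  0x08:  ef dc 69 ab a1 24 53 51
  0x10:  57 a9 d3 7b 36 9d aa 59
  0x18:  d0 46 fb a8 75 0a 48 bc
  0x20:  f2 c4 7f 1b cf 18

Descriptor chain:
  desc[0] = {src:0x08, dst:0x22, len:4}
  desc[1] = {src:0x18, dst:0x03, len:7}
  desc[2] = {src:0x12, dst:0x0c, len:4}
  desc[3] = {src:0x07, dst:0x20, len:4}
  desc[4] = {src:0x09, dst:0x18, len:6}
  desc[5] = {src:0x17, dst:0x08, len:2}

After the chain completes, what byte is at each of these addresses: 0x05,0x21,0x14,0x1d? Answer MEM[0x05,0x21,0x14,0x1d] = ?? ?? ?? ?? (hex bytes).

[0] 0x08->0x22 len=4 : ef dc 69 ab
[1] 0x18->0x03 len=7 : d0 46 fb a8 75 0a 48
[2] 0x12->0x0c len=4 : d3 7b 36 9d
[3] 0x07->0x20 len=4 : 75 0a 48 69
[4] 0x09->0x18 len=6 : 48 69 ab d3 7b 36
[5] 0x17->0x08 len=2 : 59 48
query mem[0x05]=0xfb, mem[0x21]=0x0a, mem[0x14]=0x36, mem[0x1d]=0x36

MEM[0x05,0x21,0x14,0x1d] = fb 0a 36 36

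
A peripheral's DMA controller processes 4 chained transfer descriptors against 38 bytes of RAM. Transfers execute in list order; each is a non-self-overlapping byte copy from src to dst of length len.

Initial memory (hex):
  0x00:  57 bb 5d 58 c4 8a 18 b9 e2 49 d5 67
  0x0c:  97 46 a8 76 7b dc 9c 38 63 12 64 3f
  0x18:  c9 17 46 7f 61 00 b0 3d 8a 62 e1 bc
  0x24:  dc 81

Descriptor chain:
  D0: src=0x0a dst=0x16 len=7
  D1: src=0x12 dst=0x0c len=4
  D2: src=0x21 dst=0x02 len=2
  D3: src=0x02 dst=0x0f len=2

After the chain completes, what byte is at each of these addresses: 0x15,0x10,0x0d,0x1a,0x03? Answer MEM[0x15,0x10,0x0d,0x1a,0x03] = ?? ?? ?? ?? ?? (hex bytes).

[0] 0x0a->0x16 len=7 : d5 67 97 46 a8 76 7b
[1] 0x12->0x0c len=4 : 9c 38 63 12
[2] 0x21->0x02 len=2 : 62 e1
[3] 0x02->0x0f len=2 : 62 e1
query mem[0x15]=0x12, mem[0x10]=0xe1, mem[0x0d]=0x38, mem[0x1a]=0xa8, mem[0x03]=0xe1

MEM[0x15,0x10,0x0d,0x1a,0x03] = 12 e1 38 a8 e1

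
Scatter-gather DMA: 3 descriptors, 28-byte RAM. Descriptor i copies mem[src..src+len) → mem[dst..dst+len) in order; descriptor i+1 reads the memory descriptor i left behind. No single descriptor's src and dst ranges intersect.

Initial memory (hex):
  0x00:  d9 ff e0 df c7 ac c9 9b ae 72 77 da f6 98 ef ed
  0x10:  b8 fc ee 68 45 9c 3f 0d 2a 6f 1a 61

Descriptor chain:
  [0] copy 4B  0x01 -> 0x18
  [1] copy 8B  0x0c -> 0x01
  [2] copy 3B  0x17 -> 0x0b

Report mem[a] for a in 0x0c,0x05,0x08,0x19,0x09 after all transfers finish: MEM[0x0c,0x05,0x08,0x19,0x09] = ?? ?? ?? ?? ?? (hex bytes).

D0: mem[0x18..0x1b] <- [ff e0 df c7]
D1: mem[0x01..0x08] <- [f6 98 ef ed b8 fc ee 68]
D2: mem[0x0b..0x0d] <- [0d ff e0]
query mem[0x0c]=0xff, mem[0x05]=0xb8, mem[0x08]=0x68, mem[0x19]=0xe0, mem[0x09]=0x72

MEM[0x0c,0x05,0x08,0x19,0x09] = ff b8 68 e0 72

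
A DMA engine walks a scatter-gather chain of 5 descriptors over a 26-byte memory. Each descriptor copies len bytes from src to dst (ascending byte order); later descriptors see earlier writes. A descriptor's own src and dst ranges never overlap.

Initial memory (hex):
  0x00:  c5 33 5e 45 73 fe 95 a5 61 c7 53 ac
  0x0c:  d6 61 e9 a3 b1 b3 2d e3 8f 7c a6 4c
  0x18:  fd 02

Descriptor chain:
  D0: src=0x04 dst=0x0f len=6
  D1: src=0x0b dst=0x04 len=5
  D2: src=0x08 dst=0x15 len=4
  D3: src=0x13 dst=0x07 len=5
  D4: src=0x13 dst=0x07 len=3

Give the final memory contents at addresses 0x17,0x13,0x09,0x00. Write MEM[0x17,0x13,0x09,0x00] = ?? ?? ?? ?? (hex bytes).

MEM[0x17,0x13,0x09,0x00] = 53 61 73 c5

#0 dst[0x0f+6] := {0x73,0xfe,0x95,0xa5,0x61,0xc7}
#1 dst[0x04+5] := {0xac,0xd6,0x61,0xe9,0x73}
#2 dst[0x15+4] := {0x73,0xc7,0x53,0xac}
#3 dst[0x07+5] := {0x61,0xc7,0x73,0xc7,0x53}
#4 dst[0x07+3] := {0x61,0xc7,0x73}
query mem[0x17]=0x53, mem[0x13]=0x61, mem[0x09]=0x73, mem[0x00]=0xc5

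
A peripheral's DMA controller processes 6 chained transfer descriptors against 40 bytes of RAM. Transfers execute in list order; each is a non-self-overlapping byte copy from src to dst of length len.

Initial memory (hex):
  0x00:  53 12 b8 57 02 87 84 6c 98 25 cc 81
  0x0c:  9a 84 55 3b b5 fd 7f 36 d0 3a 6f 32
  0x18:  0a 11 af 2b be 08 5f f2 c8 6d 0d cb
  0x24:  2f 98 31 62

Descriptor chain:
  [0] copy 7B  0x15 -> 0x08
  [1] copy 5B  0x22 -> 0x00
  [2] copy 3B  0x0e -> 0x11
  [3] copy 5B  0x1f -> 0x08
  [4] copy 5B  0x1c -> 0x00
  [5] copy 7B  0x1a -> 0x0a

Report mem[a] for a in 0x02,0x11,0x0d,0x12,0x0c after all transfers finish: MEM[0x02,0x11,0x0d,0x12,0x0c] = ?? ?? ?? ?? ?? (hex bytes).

  after D0: wrote 7B at 0x08 = 3a6f320a11af2b
  after D1: wrote 5B at 0x00 = 0dcb2f9831
  after D2: wrote 3B at 0x11 = 2b3bb5
  after D3: wrote 5B at 0x08 = f2c86d0dcb
  after D4: wrote 5B at 0x00 = be085ff2c8
  after D5: wrote 7B at 0x0a = af2bbe085ff2c8
query mem[0x02]=0x5f, mem[0x11]=0x2b, mem[0x0d]=0x08, mem[0x12]=0x3b, mem[0x0c]=0xbe

MEM[0x02,0x11,0x0d,0x12,0x0c] = 5f 2b 08 3b be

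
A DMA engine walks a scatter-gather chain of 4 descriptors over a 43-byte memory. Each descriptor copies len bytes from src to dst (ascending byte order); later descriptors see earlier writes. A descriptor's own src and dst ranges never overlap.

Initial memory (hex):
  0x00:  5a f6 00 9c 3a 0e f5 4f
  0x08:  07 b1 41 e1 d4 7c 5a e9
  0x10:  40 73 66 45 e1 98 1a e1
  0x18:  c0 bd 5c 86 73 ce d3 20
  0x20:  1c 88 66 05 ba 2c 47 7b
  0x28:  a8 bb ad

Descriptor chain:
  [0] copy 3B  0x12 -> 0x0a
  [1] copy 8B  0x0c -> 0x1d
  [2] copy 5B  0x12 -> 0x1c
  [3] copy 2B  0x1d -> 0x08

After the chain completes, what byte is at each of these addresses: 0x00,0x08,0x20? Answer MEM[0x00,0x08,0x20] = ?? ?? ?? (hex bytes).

MEM[0x00,0x08,0x20] = 5a 45 1a

D0: mem[0x0a..0x0c] <- [66 45 e1]
D1: mem[0x1d..0x24] <- [e1 7c 5a e9 40 73 66 45]
D2: mem[0x1c..0x20] <- [66 45 e1 98 1a]
D3: mem[0x08..0x09] <- [45 e1]
query mem[0x00]=0x5a, mem[0x08]=0x45, mem[0x20]=0x1a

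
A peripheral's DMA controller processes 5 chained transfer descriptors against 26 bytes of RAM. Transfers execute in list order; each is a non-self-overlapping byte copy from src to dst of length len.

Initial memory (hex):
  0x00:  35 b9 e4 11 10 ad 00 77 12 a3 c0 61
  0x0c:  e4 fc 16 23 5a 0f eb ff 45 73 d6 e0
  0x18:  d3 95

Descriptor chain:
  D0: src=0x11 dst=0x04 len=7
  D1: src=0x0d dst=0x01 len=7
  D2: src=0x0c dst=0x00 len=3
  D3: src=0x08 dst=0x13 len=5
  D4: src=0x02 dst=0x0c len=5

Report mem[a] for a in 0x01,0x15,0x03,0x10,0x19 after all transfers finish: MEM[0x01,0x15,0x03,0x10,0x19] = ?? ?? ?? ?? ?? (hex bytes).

MEM[0x01,0x15,0x03,0x10,0x19] = fc e0 23 eb 95

  after D0: wrote 7B at 0x04 = 0febff4573d6e0
  after D1: wrote 7B at 0x01 = fc16235a0febff
  after D2: wrote 3B at 0x00 = e4fc16
  after D3: wrote 5B at 0x13 = 73d6e061e4
  after D4: wrote 5B at 0x0c = 16235a0feb
query mem[0x01]=0xfc, mem[0x15]=0xe0, mem[0x03]=0x23, mem[0x10]=0xeb, mem[0x19]=0x95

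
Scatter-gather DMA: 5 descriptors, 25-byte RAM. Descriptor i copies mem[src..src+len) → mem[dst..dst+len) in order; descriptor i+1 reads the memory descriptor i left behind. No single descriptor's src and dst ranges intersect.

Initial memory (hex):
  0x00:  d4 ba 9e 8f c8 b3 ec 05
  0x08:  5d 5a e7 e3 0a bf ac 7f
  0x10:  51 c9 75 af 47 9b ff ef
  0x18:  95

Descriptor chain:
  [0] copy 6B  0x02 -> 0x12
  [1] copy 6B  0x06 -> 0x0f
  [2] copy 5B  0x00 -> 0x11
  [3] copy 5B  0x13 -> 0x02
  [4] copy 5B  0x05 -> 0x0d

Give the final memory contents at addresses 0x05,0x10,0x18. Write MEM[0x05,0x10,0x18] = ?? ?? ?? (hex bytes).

D0: mem[0x12..0x17] <- [9e 8f c8 b3 ec 05]
D1: mem[0x0f..0x14] <- [ec 05 5d 5a e7 e3]
D2: mem[0x11..0x15] <- [d4 ba 9e 8f c8]
D3: mem[0x02..0x06] <- [9e 8f c8 ec 05]
D4: mem[0x0d..0x11] <- [ec 05 05 5d 5a]
query mem[0x05]=0xec, mem[0x10]=0x5d, mem[0x18]=0x95

MEM[0x05,0x10,0x18] = ec 5d 95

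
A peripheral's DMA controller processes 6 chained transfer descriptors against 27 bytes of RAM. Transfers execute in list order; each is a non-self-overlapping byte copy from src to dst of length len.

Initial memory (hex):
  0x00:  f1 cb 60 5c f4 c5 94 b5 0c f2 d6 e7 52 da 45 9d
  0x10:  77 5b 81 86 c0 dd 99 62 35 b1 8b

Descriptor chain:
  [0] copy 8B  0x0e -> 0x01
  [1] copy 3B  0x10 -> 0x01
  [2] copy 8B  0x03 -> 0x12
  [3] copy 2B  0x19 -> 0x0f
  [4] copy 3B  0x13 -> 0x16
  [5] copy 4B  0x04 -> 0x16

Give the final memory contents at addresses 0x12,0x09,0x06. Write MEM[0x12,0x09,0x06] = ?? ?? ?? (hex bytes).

MEM[0x12,0x09,0x06] = 81 f2 86

#0 dst[0x01+8] := {0x45,0x9d,0x77,0x5b,0x81,0x86,0xc0,0xdd}
#1 dst[0x01+3] := {0x77,0x5b,0x81}
#2 dst[0x12+8] := {0x81,0x5b,0x81,0x86,0xc0,0xdd,0xf2,0xd6}
#3 dst[0x0f+2] := {0xd6,0x8b}
#4 dst[0x16+3] := {0x5b,0x81,0x86}
#5 dst[0x16+4] := {0x5b,0x81,0x86,0xc0}
query mem[0x12]=0x81, mem[0x09]=0xf2, mem[0x06]=0x86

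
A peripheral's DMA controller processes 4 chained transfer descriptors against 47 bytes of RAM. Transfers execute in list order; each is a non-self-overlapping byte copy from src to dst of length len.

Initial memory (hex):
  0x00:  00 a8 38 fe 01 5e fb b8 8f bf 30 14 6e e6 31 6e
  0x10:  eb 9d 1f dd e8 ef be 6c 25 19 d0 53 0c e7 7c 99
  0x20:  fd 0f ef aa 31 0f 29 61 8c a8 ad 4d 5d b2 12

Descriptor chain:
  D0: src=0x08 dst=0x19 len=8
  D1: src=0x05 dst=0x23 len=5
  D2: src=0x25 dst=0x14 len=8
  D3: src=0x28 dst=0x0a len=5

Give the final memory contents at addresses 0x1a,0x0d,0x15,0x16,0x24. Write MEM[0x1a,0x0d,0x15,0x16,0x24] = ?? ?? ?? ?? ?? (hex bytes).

MEM[0x1a,0x0d,0x15,0x16,0x24] = 4d 4d 8f bf fb

  after D0: wrote 8B at 0x19 = 8fbf30146ee6316e
  after D1: wrote 5B at 0x23 = 5efbb88fbf
  after D2: wrote 8B at 0x14 = b88fbf8ca8ad4d5d
  after D3: wrote 5B at 0x0a = 8ca8ad4d5d
query mem[0x1a]=0x4d, mem[0x0d]=0x4d, mem[0x15]=0x8f, mem[0x16]=0xbf, mem[0x24]=0xfb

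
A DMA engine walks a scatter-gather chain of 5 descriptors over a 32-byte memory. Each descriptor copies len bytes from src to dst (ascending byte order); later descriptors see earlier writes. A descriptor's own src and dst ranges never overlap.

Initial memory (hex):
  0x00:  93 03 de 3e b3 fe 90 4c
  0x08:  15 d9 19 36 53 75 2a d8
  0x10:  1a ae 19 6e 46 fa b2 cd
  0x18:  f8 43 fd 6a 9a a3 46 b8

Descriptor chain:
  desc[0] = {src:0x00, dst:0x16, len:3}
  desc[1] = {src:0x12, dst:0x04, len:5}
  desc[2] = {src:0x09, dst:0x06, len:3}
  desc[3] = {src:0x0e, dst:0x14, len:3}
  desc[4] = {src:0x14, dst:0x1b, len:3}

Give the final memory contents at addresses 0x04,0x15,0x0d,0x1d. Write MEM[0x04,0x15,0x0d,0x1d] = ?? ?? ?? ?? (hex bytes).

MEM[0x04,0x15,0x0d,0x1d] = 19 d8 75 1a

#0 dst[0x16+3] := {0x93,0x03,0xde}
#1 dst[0x04+5] := {0x19,0x6e,0x46,0xfa,0x93}
#2 dst[0x06+3] := {0xd9,0x19,0x36}
#3 dst[0x14+3] := {0x2a,0xd8,0x1a}
#4 dst[0x1b+3] := {0x2a,0xd8,0x1a}
query mem[0x04]=0x19, mem[0x15]=0xd8, mem[0x0d]=0x75, mem[0x1d]=0x1a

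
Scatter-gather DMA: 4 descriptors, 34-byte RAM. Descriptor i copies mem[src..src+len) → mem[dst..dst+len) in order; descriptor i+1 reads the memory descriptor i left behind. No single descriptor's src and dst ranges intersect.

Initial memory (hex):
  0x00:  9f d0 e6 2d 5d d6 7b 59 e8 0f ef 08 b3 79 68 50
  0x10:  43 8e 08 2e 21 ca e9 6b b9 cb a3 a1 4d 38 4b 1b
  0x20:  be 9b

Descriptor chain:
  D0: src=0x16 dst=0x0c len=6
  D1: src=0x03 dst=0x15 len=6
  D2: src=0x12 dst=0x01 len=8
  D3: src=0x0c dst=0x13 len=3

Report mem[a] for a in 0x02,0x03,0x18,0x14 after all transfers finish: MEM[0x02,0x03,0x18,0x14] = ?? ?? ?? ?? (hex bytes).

MEM[0x02,0x03,0x18,0x14] = 2e 21 7b 6b

#0 dst[0x0c+6] := {0xe9,0x6b,0xb9,0xcb,0xa3,0xa1}
#1 dst[0x15+6] := {0x2d,0x5d,0xd6,0x7b,0x59,0xe8}
#2 dst[0x01+8] := {0x08,0x2e,0x21,0x2d,0x5d,0xd6,0x7b,0x59}
#3 dst[0x13+3] := {0xe9,0x6b,0xb9}
query mem[0x02]=0x2e, mem[0x03]=0x21, mem[0x18]=0x7b, mem[0x14]=0x6b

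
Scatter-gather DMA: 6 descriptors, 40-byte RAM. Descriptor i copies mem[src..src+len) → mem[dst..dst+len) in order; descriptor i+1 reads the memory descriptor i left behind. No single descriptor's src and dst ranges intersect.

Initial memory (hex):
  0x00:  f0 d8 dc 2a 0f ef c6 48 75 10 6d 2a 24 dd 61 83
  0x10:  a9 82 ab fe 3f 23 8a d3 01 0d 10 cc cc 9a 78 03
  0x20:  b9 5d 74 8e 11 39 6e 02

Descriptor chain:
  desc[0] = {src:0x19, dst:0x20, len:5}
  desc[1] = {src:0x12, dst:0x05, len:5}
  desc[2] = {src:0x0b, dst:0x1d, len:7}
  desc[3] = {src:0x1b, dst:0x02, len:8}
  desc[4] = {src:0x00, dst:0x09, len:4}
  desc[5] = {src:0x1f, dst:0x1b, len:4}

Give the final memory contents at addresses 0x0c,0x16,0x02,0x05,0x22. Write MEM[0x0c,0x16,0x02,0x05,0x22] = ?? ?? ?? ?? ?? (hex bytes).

MEM[0x0c,0x16,0x02,0x05,0x22] = cc 8a cc 24 a9

D0: mem[0x20..0x24] <- [0d 10 cc cc 9a]
D1: mem[0x05..0x09] <- [ab fe 3f 23 8a]
D2: mem[0x1d..0x23] <- [2a 24 dd 61 83 a9 82]
D3: mem[0x02..0x09] <- [cc cc 2a 24 dd 61 83 a9]
D4: mem[0x09..0x0c] <- [f0 d8 cc cc]
D5: mem[0x1b..0x1e] <- [dd 61 83 a9]
query mem[0x0c]=0xcc, mem[0x16]=0x8a, mem[0x02]=0xcc, mem[0x05]=0x24, mem[0x22]=0xa9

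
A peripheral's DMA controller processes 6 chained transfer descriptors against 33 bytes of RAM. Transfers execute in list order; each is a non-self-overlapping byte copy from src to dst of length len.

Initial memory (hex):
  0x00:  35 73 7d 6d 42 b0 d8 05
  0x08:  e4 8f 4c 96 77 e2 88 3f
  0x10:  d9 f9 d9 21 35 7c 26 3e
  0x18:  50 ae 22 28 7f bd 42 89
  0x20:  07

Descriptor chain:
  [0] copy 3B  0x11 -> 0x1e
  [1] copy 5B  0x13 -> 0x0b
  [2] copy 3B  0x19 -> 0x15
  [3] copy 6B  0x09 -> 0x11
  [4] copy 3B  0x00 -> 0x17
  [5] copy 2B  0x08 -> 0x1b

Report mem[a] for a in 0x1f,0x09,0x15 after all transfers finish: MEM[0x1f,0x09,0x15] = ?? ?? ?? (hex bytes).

  after D0: wrote 3B at 0x1e = f9d921
  after D1: wrote 5B at 0x0b = 21357c263e
  after D2: wrote 3B at 0x15 = ae2228
  after D3: wrote 6B at 0x11 = 8f4c21357c26
  after D4: wrote 3B at 0x17 = 35737d
  after D5: wrote 2B at 0x1b = e48f
query mem[0x1f]=0xd9, mem[0x09]=0x8f, mem[0x15]=0x7c

MEM[0x1f,0x09,0x15] = d9 8f 7c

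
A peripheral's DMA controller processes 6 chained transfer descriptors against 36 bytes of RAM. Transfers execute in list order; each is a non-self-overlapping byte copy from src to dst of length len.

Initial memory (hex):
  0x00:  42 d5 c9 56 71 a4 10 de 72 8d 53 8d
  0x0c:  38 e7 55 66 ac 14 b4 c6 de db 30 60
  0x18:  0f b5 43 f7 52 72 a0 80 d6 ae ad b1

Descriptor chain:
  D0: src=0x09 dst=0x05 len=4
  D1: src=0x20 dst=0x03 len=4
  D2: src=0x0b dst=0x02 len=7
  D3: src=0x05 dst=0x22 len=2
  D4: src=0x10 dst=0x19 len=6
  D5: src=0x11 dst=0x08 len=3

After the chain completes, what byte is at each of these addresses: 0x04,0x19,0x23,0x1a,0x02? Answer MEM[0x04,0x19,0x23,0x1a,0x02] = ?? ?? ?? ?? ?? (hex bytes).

#0 dst[0x05+4] := {0x8d,0x53,0x8d,0x38}
#1 dst[0x03+4] := {0xd6,0xae,0xad,0xb1}
#2 dst[0x02+7] := {0x8d,0x38,0xe7,0x55,0x66,0xac,0x14}
#3 dst[0x22+2] := {0x55,0x66}
#4 dst[0x19+6] := {0xac,0x14,0xb4,0xc6,0xde,0xdb}
#5 dst[0x08+3] := {0x14,0xb4,0xc6}
query mem[0x04]=0xe7, mem[0x19]=0xac, mem[0x23]=0x66, mem[0x1a]=0x14, mem[0x02]=0x8d

MEM[0x04,0x19,0x23,0x1a,0x02] = e7 ac 66 14 8d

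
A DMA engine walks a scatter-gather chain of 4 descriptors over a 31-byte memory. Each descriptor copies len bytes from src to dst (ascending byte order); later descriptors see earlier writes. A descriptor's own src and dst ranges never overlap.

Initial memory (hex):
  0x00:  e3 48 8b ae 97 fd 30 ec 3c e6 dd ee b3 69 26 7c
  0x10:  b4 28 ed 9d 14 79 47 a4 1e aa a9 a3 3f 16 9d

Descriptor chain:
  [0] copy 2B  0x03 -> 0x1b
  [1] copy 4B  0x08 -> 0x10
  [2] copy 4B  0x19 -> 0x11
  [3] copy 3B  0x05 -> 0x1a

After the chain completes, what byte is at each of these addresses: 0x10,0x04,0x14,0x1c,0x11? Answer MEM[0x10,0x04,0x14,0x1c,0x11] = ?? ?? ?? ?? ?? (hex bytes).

MEM[0x10,0x04,0x14,0x1c,0x11] = 3c 97 97 ec aa

D0: mem[0x1b..0x1c] <- [ae 97]
D1: mem[0x10..0x13] <- [3c e6 dd ee]
D2: mem[0x11..0x14] <- [aa a9 ae 97]
D3: mem[0x1a..0x1c] <- [fd 30 ec]
query mem[0x10]=0x3c, mem[0x04]=0x97, mem[0x14]=0x97, mem[0x1c]=0xec, mem[0x11]=0xaa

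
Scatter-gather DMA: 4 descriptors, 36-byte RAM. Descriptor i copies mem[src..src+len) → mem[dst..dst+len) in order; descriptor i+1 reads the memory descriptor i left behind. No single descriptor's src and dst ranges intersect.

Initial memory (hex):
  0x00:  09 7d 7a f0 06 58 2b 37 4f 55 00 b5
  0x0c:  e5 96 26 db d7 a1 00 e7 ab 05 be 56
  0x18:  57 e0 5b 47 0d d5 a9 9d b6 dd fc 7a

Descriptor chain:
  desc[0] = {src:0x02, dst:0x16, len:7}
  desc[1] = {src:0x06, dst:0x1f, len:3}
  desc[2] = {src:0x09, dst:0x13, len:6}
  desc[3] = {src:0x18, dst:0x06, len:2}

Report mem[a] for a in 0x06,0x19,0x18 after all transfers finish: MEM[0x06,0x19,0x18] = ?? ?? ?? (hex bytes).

MEM[0x06,0x19,0x18] = 26 58 26

#0 dst[0x16+7] := {0x7a,0xf0,0x06,0x58,0x2b,0x37,0x4f}
#1 dst[0x1f+3] := {0x2b,0x37,0x4f}
#2 dst[0x13+6] := {0x55,0x00,0xb5,0xe5,0x96,0x26}
#3 dst[0x06+2] := {0x26,0x58}
query mem[0x06]=0x26, mem[0x19]=0x58, mem[0x18]=0x26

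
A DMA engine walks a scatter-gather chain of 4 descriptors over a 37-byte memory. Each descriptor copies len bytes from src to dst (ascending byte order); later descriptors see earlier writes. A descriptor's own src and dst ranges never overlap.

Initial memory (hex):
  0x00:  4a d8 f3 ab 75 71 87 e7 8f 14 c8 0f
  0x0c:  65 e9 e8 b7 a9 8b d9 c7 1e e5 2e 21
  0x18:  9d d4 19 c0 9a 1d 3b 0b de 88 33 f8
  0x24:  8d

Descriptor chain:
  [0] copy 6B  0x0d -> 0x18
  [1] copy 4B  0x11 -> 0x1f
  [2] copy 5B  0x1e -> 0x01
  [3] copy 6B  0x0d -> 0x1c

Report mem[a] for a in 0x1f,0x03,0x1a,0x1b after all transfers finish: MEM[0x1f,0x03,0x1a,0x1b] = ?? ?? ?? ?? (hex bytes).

  after D0: wrote 6B at 0x18 = e9e8b7a98bd9
  after D1: wrote 4B at 0x1f = 8bd9c71e
  after D2: wrote 5B at 0x01 = 3b8bd9c71e
  after D3: wrote 6B at 0x1c = e9e8b7a98bd9
query mem[0x1f]=0xa9, mem[0x03]=0xd9, mem[0x1a]=0xb7, mem[0x1b]=0xa9

MEM[0x1f,0x03,0x1a,0x1b] = a9 d9 b7 a9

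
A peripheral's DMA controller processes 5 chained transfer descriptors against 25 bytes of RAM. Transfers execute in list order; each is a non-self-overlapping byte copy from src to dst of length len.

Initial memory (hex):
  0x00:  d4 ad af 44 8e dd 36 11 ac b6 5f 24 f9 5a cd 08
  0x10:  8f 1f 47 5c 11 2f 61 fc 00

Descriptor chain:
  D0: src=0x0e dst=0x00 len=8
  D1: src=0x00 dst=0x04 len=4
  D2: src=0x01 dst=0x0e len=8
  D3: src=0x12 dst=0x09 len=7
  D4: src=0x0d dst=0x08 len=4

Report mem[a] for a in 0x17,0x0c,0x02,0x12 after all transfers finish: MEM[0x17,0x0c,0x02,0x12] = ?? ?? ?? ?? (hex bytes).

MEM[0x17,0x0c,0x02,0x12] = fc ac 8f 08

  after D0: wrote 8B at 0x00 = cd088f1f475c112f
  after D1: wrote 4B at 0x04 = cd088f1f
  after D2: wrote 8B at 0x0e = 088f1fcd088f1fac
  after D3: wrote 7B at 0x09 = 088f1fac61fc00
  after D4: wrote 4B at 0x08 = 61fc001f
query mem[0x17]=0xfc, mem[0x0c]=0xac, mem[0x02]=0x8f, mem[0x12]=0x08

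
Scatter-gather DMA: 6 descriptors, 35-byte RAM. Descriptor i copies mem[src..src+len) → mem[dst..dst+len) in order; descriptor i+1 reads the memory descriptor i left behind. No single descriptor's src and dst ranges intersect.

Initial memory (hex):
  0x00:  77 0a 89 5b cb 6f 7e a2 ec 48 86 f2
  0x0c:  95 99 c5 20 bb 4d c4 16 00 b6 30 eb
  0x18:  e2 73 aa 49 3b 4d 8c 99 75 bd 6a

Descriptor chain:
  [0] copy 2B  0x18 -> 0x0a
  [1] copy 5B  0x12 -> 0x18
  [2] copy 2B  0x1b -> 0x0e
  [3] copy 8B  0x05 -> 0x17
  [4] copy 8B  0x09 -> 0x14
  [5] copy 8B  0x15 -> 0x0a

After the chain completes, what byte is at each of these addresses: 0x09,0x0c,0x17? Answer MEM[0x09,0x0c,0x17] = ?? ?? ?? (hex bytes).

MEM[0x09,0x0c,0x17] = 48 95 95

D0: mem[0x0a..0x0b] <- [e2 73]
D1: mem[0x18..0x1c] <- [c4 16 00 b6 30]
D2: mem[0x0e..0x0f] <- [b6 30]
D3: mem[0x17..0x1e] <- [6f 7e a2 ec 48 e2 73 95]
D4: mem[0x14..0x1b] <- [48 e2 73 95 99 b6 30 bb]
D5: mem[0x0a..0x11] <- [e2 73 95 99 b6 30 bb e2]
query mem[0x09]=0x48, mem[0x0c]=0x95, mem[0x17]=0x95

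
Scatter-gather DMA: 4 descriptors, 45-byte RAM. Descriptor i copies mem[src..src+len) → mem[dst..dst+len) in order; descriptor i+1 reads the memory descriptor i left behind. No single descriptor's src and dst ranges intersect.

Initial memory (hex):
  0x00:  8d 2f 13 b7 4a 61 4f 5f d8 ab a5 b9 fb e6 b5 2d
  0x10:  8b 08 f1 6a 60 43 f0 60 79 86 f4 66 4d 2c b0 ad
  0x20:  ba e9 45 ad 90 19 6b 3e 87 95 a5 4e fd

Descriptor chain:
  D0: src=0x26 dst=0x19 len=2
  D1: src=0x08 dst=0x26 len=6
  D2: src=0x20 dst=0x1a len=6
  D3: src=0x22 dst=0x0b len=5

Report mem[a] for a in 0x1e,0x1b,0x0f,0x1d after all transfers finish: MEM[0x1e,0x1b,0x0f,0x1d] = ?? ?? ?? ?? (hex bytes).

MEM[0x1e,0x1b,0x0f,0x1d] = 90 e9 d8 ad

#0 dst[0x19+2] := {0x6b,0x3e}
#1 dst[0x26+6] := {0xd8,0xab,0xa5,0xb9,0xfb,0xe6}
#2 dst[0x1a+6] := {0xba,0xe9,0x45,0xad,0x90,0x19}
#3 dst[0x0b+5] := {0x45,0xad,0x90,0x19,0xd8}
query mem[0x1e]=0x90, mem[0x1b]=0xe9, mem[0x0f]=0xd8, mem[0x1d]=0xad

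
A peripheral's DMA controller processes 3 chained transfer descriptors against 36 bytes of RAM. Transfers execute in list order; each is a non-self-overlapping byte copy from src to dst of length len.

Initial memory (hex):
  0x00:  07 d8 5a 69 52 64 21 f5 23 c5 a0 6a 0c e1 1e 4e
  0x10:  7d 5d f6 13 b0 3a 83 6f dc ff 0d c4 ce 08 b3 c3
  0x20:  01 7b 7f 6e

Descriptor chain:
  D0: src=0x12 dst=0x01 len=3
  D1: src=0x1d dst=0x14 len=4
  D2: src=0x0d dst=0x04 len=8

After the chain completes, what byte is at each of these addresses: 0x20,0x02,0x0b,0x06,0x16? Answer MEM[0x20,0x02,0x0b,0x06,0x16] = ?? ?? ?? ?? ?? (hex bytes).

#0 dst[0x01+3] := {0xf6,0x13,0xb0}
#1 dst[0x14+4] := {0x08,0xb3,0xc3,0x01}
#2 dst[0x04+8] := {0xe1,0x1e,0x4e,0x7d,0x5d,0xf6,0x13,0x08}
query mem[0x20]=0x01, mem[0x02]=0x13, mem[0x0b]=0x08, mem[0x06]=0x4e, mem[0x16]=0xc3

MEM[0x20,0x02,0x0b,0x06,0x16] = 01 13 08 4e c3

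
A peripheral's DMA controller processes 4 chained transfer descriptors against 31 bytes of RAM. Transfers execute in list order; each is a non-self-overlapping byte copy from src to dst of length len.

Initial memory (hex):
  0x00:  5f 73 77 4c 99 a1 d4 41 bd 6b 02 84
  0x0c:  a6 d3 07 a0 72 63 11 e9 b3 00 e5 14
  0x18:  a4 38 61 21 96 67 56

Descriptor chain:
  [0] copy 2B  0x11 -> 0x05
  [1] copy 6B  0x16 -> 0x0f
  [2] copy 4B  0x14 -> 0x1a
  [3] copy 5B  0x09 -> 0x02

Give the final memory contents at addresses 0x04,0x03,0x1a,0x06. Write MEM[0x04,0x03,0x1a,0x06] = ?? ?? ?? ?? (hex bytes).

MEM[0x04,0x03,0x1a,0x06] = 84 02 21 d3

#0 dst[0x05+2] := {0x63,0x11}
#1 dst[0x0f+6] := {0xe5,0x14,0xa4,0x38,0x61,0x21}
#2 dst[0x1a+4] := {0x21,0x00,0xe5,0x14}
#3 dst[0x02+5] := {0x6b,0x02,0x84,0xa6,0xd3}
query mem[0x04]=0x84, mem[0x03]=0x02, mem[0x1a]=0x21, mem[0x06]=0xd3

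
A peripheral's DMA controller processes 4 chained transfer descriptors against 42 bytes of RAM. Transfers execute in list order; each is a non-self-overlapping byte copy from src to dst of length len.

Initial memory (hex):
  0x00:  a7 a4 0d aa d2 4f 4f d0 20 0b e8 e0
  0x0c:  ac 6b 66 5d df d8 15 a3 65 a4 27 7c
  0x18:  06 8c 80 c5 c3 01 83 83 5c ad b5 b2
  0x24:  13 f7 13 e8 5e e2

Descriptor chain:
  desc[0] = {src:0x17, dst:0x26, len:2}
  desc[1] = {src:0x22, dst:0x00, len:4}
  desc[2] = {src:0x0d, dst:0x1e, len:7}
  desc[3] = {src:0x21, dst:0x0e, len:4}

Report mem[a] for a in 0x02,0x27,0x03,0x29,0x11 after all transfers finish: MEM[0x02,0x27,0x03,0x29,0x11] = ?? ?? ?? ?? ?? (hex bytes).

MEM[0x02,0x27,0x03,0x29,0x11] = 13 06 f7 e2 a3

  after D0: wrote 2B at 0x26 = 7c06
  after D1: wrote 4B at 0x00 = b5b213f7
  after D2: wrote 7B at 0x1e = 6b665ddfd815a3
  after D3: wrote 4B at 0x0e = dfd815a3
query mem[0x02]=0x13, mem[0x27]=0x06, mem[0x03]=0xf7, mem[0x29]=0xe2, mem[0x11]=0xa3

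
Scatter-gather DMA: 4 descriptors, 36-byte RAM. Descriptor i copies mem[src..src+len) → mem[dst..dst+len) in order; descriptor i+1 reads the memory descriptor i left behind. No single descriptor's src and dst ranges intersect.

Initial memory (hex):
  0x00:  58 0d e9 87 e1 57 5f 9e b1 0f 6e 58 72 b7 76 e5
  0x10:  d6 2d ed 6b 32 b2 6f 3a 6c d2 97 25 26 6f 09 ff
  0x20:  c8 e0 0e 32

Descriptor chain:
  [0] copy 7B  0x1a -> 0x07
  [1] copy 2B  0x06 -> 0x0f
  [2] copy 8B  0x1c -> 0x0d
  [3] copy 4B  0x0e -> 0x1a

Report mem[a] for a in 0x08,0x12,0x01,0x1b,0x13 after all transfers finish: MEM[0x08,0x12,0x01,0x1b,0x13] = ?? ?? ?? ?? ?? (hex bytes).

MEM[0x08,0x12,0x01,0x1b,0x13] = 25 e0 0d 09 0e

  after D0: wrote 7B at 0x07 = 9725266f09ffc8
  after D1: wrote 2B at 0x0f = 5f97
  after D2: wrote 8B at 0x0d = 266f09ffc8e00e32
  after D3: wrote 4B at 0x1a = 6f09ffc8
query mem[0x08]=0x25, mem[0x12]=0xe0, mem[0x01]=0x0d, mem[0x1b]=0x09, mem[0x13]=0x0e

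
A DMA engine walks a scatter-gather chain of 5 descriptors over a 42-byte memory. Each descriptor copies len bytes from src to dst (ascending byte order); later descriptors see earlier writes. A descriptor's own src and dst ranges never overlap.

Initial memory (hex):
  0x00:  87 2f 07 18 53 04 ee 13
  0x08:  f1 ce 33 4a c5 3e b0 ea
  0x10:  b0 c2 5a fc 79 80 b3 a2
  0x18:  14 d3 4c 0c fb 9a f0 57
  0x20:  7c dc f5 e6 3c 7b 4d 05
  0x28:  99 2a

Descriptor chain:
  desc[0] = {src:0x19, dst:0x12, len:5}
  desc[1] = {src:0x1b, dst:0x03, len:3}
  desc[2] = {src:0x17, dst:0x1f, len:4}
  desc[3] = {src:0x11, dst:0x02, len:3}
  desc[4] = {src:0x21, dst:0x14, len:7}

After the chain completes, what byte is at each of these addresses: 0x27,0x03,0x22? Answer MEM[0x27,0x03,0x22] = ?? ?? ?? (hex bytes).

  after D0: wrote 5B at 0x12 = d34c0cfb9a
  after D1: wrote 3B at 0x03 = 0cfb9a
  after D2: wrote 4B at 0x1f = a214d34c
  after D3: wrote 3B at 0x02 = c2d34c
  after D4: wrote 7B at 0x14 = d34ce63c7b4d05
query mem[0x27]=0x05, mem[0x03]=0xd3, mem[0x22]=0x4c

MEM[0x27,0x03,0x22] = 05 d3 4c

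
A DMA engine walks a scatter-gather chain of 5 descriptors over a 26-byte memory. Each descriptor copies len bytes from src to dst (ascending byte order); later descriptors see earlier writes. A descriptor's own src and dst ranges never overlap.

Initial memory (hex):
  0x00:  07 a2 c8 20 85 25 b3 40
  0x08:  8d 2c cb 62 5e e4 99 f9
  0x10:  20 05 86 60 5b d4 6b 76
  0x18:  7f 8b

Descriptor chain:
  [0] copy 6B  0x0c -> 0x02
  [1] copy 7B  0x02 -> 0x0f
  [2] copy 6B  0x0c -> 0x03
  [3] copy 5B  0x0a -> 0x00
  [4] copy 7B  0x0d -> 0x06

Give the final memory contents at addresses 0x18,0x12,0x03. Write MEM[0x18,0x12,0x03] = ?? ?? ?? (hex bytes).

MEM[0x18,0x12,0x03] = 7f f9 e4

D0: mem[0x02..0x07] <- [5e e4 99 f9 20 05]
D1: mem[0x0f..0x15] <- [5e e4 99 f9 20 05 8d]
D2: mem[0x03..0x08] <- [5e e4 99 5e e4 99]
D3: mem[0x00..0x04] <- [cb 62 5e e4 99]
D4: mem[0x06..0x0c] <- [e4 99 5e e4 99 f9 20]
query mem[0x18]=0x7f, mem[0x12]=0xf9, mem[0x03]=0xe4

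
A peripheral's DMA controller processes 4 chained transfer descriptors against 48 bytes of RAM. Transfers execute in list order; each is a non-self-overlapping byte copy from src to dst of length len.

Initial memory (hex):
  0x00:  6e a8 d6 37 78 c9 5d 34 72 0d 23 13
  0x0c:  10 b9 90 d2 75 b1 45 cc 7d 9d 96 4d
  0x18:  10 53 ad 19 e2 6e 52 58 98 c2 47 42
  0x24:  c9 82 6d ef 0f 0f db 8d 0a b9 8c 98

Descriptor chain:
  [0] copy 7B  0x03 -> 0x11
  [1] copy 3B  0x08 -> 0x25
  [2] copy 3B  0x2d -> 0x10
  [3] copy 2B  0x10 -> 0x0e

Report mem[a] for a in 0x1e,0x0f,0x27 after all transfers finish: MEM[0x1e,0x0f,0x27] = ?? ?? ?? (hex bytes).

D0: mem[0x11..0x17] <- [37 78 c9 5d 34 72 0d]
D1: mem[0x25..0x27] <- [72 0d 23]
D2: mem[0x10..0x12] <- [b9 8c 98]
D3: mem[0x0e..0x0f] <- [b9 8c]
query mem[0x1e]=0x52, mem[0x0f]=0x8c, mem[0x27]=0x23

MEM[0x1e,0x0f,0x27] = 52 8c 23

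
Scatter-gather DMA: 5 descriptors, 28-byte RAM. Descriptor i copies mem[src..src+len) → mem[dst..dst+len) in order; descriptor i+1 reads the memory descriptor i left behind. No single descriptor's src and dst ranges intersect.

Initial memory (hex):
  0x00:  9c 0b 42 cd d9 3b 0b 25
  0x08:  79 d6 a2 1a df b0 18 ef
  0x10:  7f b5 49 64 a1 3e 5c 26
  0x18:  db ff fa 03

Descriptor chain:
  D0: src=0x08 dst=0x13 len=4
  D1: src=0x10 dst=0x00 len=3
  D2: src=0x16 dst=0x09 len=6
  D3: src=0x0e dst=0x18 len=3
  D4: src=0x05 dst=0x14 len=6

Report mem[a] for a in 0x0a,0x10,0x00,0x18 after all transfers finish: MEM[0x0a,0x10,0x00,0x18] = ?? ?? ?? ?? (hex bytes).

[0] 0x08->0x13 len=4 : 79 d6 a2 1a
[1] 0x10->0x00 len=3 : 7f b5 49
[2] 0x16->0x09 len=6 : 1a 26 db ff fa 03
[3] 0x0e->0x18 len=3 : 03 ef 7f
[4] 0x05->0x14 len=6 : 3b 0b 25 79 1a 26
query mem[0x0a]=0x26, mem[0x10]=0x7f, mem[0x00]=0x7f, mem[0x18]=0x1a

MEM[0x0a,0x10,0x00,0x18] = 26 7f 7f 1a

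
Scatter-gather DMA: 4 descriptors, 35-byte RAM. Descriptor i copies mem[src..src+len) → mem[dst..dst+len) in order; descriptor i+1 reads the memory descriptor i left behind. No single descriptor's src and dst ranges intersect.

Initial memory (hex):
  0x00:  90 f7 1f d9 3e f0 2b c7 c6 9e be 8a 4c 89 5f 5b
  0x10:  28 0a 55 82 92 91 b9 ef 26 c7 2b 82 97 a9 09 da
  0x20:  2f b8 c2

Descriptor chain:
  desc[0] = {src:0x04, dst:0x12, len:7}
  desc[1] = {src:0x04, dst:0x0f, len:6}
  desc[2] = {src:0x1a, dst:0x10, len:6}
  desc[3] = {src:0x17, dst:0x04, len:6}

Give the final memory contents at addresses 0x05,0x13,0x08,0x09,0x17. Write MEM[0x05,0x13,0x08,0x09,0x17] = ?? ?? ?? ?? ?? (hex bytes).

#0 dst[0x12+7] := {0x3e,0xf0,0x2b,0xc7,0xc6,0x9e,0xbe}
#1 dst[0x0f+6] := {0x3e,0xf0,0x2b,0xc7,0xc6,0x9e}
#2 dst[0x10+6] := {0x2b,0x82,0x97,0xa9,0x09,0xda}
#3 dst[0x04+6] := {0x9e,0xbe,0xc7,0x2b,0x82,0x97}
query mem[0x05]=0xbe, mem[0x13]=0xa9, mem[0x08]=0x82, mem[0x09]=0x97, mem[0x17]=0x9e

MEM[0x05,0x13,0x08,0x09,0x17] = be a9 82 97 9e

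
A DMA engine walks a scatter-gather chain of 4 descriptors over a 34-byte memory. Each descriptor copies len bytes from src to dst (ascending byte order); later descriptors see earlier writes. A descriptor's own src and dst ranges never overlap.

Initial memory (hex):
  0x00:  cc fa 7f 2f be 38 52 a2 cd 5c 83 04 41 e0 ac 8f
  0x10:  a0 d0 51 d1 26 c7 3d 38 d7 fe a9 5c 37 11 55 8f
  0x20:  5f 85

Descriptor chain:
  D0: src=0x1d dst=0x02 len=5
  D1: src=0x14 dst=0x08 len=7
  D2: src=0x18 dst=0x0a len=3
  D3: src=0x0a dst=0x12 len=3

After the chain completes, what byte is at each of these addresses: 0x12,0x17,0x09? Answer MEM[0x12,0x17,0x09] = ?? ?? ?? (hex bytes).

[0] 0x1d->0x02 len=5 : 11 55 8f 5f 85
[1] 0x14->0x08 len=7 : 26 c7 3d 38 d7 fe a9
[2] 0x18->0x0a len=3 : d7 fe a9
[3] 0x0a->0x12 len=3 : d7 fe a9
query mem[0x12]=0xd7, mem[0x17]=0x38, mem[0x09]=0xc7

MEM[0x12,0x17,0x09] = d7 38 c7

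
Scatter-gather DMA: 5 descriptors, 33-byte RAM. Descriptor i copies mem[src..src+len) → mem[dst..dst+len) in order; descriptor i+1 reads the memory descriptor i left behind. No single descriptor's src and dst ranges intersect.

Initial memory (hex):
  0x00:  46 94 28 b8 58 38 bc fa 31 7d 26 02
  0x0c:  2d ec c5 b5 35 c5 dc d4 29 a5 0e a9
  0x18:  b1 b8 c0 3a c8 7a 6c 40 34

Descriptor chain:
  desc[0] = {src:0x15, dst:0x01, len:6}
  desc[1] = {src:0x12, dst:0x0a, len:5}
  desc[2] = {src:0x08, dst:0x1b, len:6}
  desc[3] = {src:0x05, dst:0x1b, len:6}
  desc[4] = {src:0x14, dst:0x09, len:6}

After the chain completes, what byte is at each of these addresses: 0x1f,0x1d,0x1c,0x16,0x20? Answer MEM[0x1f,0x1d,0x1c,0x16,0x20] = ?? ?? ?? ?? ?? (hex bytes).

  after D0: wrote 6B at 0x01 = a50ea9b1b8c0
  after D1: wrote 5B at 0x0a = dcd429a50e
  after D2: wrote 6B at 0x1b = 317ddcd429a5
  after D3: wrote 6B at 0x1b = b8c0fa317ddc
  after D4: wrote 6B at 0x09 = 29a50ea9b1b8
query mem[0x1f]=0x7d, mem[0x1d]=0xfa, mem[0x1c]=0xc0, mem[0x16]=0x0e, mem[0x20]=0xdc

MEM[0x1f,0x1d,0x1c,0x16,0x20] = 7d fa c0 0e dc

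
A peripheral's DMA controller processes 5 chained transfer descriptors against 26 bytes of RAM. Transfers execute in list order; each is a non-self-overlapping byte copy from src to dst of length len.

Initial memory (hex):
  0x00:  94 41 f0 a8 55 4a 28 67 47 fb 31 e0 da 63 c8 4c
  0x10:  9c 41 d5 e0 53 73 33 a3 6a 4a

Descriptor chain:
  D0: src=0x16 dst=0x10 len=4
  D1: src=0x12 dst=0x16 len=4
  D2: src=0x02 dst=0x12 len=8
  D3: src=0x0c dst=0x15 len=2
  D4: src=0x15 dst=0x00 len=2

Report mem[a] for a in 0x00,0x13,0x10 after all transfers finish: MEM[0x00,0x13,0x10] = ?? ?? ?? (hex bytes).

MEM[0x00,0x13,0x10] = da a8 33

  after D0: wrote 4B at 0x10 = 33a36a4a
  after D1: wrote 4B at 0x16 = 6a4a5373
  after D2: wrote 8B at 0x12 = f0a8554a286747fb
  after D3: wrote 2B at 0x15 = da63
  after D4: wrote 2B at 0x00 = da63
query mem[0x00]=0xda, mem[0x13]=0xa8, mem[0x10]=0x33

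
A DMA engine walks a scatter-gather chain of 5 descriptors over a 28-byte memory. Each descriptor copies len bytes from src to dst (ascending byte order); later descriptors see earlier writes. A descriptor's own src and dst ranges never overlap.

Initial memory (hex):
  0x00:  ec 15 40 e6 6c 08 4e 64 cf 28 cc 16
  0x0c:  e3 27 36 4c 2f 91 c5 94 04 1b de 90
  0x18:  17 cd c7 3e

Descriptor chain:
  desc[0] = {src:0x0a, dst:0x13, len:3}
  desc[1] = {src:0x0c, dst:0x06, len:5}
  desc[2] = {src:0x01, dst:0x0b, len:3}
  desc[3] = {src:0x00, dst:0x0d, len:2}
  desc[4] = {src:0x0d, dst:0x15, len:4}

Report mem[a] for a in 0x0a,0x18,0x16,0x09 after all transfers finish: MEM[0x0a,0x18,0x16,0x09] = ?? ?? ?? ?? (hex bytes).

MEM[0x0a,0x18,0x16,0x09] = 2f 2f 15 4c

#0 dst[0x13+3] := {0xcc,0x16,0xe3}
#1 dst[0x06+5] := {0xe3,0x27,0x36,0x4c,0x2f}
#2 dst[0x0b+3] := {0x15,0x40,0xe6}
#3 dst[0x0d+2] := {0xec,0x15}
#4 dst[0x15+4] := {0xec,0x15,0x4c,0x2f}
query mem[0x0a]=0x2f, mem[0x18]=0x2f, mem[0x16]=0x15, mem[0x09]=0x4c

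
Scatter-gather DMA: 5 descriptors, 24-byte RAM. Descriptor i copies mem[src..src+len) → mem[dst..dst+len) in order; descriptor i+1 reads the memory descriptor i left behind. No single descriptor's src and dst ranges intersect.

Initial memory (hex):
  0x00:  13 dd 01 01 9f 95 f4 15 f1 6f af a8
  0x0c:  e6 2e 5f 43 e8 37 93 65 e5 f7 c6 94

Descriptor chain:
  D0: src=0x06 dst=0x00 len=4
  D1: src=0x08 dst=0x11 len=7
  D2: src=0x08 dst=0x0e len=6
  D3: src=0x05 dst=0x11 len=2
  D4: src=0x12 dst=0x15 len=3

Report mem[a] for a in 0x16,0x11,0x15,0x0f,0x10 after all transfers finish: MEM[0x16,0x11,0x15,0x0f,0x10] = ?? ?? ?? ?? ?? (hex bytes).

MEM[0x16,0x11,0x15,0x0f,0x10] = 2e 95 f4 6f af

D0: mem[0x00..0x03] <- [f4 15 f1 6f]
D1: mem[0x11..0x17] <- [f1 6f af a8 e6 2e 5f]
D2: mem[0x0e..0x13] <- [f1 6f af a8 e6 2e]
D3: mem[0x11..0x12] <- [95 f4]
D4: mem[0x15..0x17] <- [f4 2e a8]
query mem[0x16]=0x2e, mem[0x11]=0x95, mem[0x15]=0xf4, mem[0x0f]=0x6f, mem[0x10]=0xaf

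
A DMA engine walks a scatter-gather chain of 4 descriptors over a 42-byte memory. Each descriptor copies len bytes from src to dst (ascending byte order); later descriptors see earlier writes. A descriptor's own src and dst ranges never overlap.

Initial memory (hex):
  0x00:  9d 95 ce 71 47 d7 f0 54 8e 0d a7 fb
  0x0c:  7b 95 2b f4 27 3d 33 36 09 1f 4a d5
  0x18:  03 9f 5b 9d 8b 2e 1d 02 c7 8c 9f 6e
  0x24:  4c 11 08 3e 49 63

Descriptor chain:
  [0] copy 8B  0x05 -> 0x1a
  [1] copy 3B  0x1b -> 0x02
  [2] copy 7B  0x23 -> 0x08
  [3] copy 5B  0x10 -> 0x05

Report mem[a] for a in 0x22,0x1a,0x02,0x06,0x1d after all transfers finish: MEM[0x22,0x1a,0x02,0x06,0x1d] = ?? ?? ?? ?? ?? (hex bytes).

MEM[0x22,0x1a,0x02,0x06,0x1d] = 9f d7 f0 3d 8e

[0] 0x05->0x1a len=8 : d7 f0 54 8e 0d a7 fb 7b
[1] 0x1b->0x02 len=3 : f0 54 8e
[2] 0x23->0x08 len=7 : 6e 4c 11 08 3e 49 63
[3] 0x10->0x05 len=5 : 27 3d 33 36 09
query mem[0x22]=0x9f, mem[0x1a]=0xd7, mem[0x02]=0xf0, mem[0x06]=0x3d, mem[0x1d]=0x8e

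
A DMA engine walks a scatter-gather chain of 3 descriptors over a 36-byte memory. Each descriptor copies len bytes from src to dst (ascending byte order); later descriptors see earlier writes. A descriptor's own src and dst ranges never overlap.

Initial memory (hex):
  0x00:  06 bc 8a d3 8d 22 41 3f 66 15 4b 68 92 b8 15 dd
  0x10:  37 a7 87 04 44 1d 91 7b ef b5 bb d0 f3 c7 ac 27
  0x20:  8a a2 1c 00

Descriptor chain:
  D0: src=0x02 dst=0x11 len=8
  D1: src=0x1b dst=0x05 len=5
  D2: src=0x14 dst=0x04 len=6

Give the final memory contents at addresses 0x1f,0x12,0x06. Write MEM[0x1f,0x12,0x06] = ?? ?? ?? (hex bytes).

#0 dst[0x11+8] := {0x8a,0xd3,0x8d,0x22,0x41,0x3f,0x66,0x15}
#1 dst[0x05+5] := {0xd0,0xf3,0xc7,0xac,0x27}
#2 dst[0x04+6] := {0x22,0x41,0x3f,0x66,0x15,0xb5}
query mem[0x1f]=0x27, mem[0x12]=0xd3, mem[0x06]=0x3f

MEM[0x1f,0x12,0x06] = 27 d3 3f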